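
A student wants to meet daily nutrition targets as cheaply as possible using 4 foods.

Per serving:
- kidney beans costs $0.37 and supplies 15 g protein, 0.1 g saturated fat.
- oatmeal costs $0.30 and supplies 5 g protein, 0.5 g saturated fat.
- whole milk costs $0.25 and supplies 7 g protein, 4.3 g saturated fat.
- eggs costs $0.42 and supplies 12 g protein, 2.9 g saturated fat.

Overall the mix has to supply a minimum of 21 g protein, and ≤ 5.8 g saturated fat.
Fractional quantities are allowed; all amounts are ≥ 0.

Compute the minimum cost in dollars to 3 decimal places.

Set it up as a linear program. Let x1 = servings of kidney beans, x2 = servings of oatmeal, x3 = servings of whole milk, x4 = servings of eggs.
min 0.37x1 + 0.3x2 + 0.25x3 + 0.42x4 s.t.:
  15x1 + 5x2 + 7x3 + 12x4 ≥ 21   (protein)
  0.1x1 + 0.5x2 + 4.3x3 + 2.9x4 ≤ 5.8   (saturated fat)
  x1, x2, x3, x4 ≥ 0.
The minimum-cost mix takes nothing from oatmeal, whole milk, eggs — only kidney beans. Binding constraint: protein.
Optimal quantities: kidney beans = 1.4 servings.
Hence cost = 0.37·1.4 = $0.51800.

$0.518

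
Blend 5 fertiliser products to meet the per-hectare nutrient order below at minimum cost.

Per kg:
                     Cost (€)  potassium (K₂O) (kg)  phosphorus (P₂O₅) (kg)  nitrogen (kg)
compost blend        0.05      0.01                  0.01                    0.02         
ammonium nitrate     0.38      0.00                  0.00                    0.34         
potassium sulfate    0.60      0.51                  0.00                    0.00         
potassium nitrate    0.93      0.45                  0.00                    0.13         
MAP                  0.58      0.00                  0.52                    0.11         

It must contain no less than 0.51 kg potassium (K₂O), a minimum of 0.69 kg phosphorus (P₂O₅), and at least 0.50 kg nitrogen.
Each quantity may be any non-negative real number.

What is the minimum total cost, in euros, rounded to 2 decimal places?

Let x1 = kg of compost blend, x2 = kg of ammonium nitrate, x3 = kg of potassium sulfate, x4 = kg of potassium nitrate, x5 = kg of MAP.
Minimize 0.05x1 + 0.38x2 + 0.6x3 + 0.93x4 + 0.58x5 s.t.:
  0.01x1 + 0.51x3 + 0.45x4 ≥ 0.51   (potassium (K₂O))
  0.01x1 + 0.52x5 ≥ 0.69   (phosphorus (P₂O₅))
  0.02x1 + 0.34x2 + 0.13x4 + 0.11x5 ≥ 0.5   (nitrogen)
  x1, x2, x3, x4, x5 ≥ 0.
The optimal basis is {ammonium nitrate, potassium sulfate, MAP}; compost blend, potassium nitrate drop out. Binding constraints: potassium (K₂O), phosphorus (P₂O₅), nitrogen.
Optimal quantities: ammonium nitrate = 1.041 kg, potassium sulfate = 1 kg, MAP = 1.327 kg.
Cost = 0.38·1.041 + 0.6·1 + 0.58·1.327 = 1.7652.

€1.77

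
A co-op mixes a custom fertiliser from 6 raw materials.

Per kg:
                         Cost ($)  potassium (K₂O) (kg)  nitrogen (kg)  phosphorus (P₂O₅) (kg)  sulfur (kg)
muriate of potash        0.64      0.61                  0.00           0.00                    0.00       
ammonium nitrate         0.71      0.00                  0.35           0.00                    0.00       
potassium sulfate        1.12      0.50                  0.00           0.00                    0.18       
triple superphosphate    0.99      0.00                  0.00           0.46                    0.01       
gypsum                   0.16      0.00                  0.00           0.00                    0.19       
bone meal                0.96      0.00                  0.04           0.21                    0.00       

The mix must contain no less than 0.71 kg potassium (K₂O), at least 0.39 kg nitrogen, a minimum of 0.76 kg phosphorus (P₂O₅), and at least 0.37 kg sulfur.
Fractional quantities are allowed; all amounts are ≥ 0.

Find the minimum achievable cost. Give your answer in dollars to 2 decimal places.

$3.47

Treat it as an LP. Let x1 = kg of muriate of potash, x2 = kg of ammonium nitrate, x3 = kg of potassium sulfate, x4 = kg of triple superphosphate, x5 = kg of gypsum, x6 = kg of bone meal.
Minimise 0.64x1 + 0.71x2 + 1.12x3 + 0.99x4 + 0.16x5 + 0.96x6 s.t.:
  0.61x1 + 0.5x3 ≥ 0.71   (potassium (K₂O))
  0.35x2 + 0.04x6 ≥ 0.39   (nitrogen)
  0.46x4 + 0.21x6 ≥ 0.76   (phosphorus (P₂O₅))
  0.18x3 + 0.01x4 + 0.19x5 ≥ 0.37   (sulfur)
  x1, x2, x3, x4, x5, x6 ≥ 0.
At the optimum only muriate of potash, ammonium nitrate, triple superphosphate, gypsum are positive (potassium sulfate, bone meal = 0). Binding constraints: potassium (K₂O), nitrogen, phosphorus (P₂O₅), sulfur.
Solving gives x1 = 1.164, x2 = 1.114, x4 = 1.652, x5 = 1.86.
Hence cost = 0.64·1.164 + 0.71·1.114 + 0.99·1.652 + 0.16·1.86 = $3.4690.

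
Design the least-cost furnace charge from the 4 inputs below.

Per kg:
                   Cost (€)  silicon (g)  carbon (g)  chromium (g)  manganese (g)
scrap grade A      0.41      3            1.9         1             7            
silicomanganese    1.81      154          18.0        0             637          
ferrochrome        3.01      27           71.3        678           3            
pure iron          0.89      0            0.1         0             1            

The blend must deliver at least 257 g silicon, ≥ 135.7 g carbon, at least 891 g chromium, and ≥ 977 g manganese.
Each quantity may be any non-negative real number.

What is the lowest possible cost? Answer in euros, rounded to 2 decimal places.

€7.33

Treat it as an LP. Let x1 = kg of scrap grade A, x2 = kg of silicomanganese, x3 = kg of ferrochrome, x4 = kg of pure iron.
Minimise 0.41x1 + 1.81x2 + 3.01x3 + 0.89x4 subject to:
  3x1 + 154x2 + 27x3 ≥ 257   (silicon)
  1.9x1 + 18x2 + 71.3x3 + 0.1x4 ≥ 135.7   (carbon)
  1x1 + 678x3 ≥ 891   (chromium)
  7x1 + 637x2 + 3x3 + 1x4 ≥ 977   (manganese)
  x1, x2, x3, x4 ≥ 0.
At the optimum only silicomanganese, ferrochrome are positive (scrap grade A, pure iron = 0). There the carbon and manganese constraints are tight.
Solving gives x2 = 1.527, x3 = 1.518.
Objective = 1.81·1.527 + 3.01·1.518 = 7.3331.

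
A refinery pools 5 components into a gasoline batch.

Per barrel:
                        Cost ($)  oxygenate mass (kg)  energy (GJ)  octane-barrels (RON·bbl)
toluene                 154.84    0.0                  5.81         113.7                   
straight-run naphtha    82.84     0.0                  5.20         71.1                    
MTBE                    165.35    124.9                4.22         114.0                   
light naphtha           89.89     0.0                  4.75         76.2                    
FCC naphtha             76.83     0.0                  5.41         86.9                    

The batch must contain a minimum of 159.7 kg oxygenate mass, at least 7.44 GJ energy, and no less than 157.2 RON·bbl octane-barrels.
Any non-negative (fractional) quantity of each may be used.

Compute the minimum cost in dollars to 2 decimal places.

Set it up as a linear program. Let x1 = barrels of toluene, x2 = barrels of straight-run naphtha, x3 = barrels of MTBE, x4 = barrels of light naphtha, x5 = barrels of FCC naphtha.
Minimize 154.84x1 + 82.84x2 + 165.35x3 + 89.89x4 + 76.83x5 with:
  124.9x3 ≥ 159.7   (oxygenate mass)
  5.81x1 + 5.2x2 + 4.22x3 + 4.75x4 + 5.41x5 ≥ 7.44   (energy)
  113.7x1 + 71.1x2 + 114x3 + 76.2x4 + 86.9x5 ≥ 157.2   (octane-barrels)
  x1, x2, x3, x4, x5 ≥ 0.
At the optimum only MTBE, FCC naphtha are positive (toluene, straight-run naphtha, light naphtha = 0). The oxygenate mass and energy requirements are met with equality.
So MTBE = 1.2786 barrels, FCC naphtha = 0.37786 barrels.
Total cost: 165.35·1.2786 + 76.83·0.37786 = 240.4475.

$240.45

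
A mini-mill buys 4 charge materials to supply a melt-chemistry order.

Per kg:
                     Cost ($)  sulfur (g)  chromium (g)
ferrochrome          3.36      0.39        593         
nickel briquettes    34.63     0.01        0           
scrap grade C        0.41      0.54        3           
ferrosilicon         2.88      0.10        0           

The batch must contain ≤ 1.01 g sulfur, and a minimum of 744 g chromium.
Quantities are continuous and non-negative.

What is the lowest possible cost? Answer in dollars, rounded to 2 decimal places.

This is a linear program. Let x1 = kg of ferrochrome, x2 = kg of nickel briquettes, x3 = kg of scrap grade C, x4 = kg of ferrosilicon.
Minimise 3.36x1 + 34.63x2 + 0.41x3 + 2.88x4 with:
  0.39x1 + 0.01x2 + 0.54x3 + 0.1x4 ≤ 1.01   (sulfur)
  593x1 + 3x3 ≥ 744   (chromium)
  x1, x2, x3, x4 ≥ 0.
The optimal basis is {ferrochrome}; nickel briquettes, scrap grade C, ferrosilicon drop out. The chromium requirement is met with equality.
So ferrochrome = 1.255 kg.
Hence cost = 3.36·1.255 = $4.2168.

$4.22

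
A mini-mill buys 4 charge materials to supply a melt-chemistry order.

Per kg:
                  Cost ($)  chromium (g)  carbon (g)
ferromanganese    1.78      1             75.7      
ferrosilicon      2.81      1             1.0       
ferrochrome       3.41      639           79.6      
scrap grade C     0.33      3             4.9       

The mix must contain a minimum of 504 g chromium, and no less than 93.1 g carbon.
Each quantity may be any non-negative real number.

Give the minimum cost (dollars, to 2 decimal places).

Let x1 = kg of ferromanganese, x2 = kg of ferrosilicon, x3 = kg of ferrochrome, x4 = kg of scrap grade C.
Minimise 1.78x1 + 2.81x2 + 3.41x3 + 0.33x4 s.t.:
  1x1 + 1x2 + 639x3 + 3x4 ≥ 504   (chromium)
  75.7x1 + 1x2 + 79.6x3 + 4.9x4 ≥ 93.1   (carbon)
  x1, x2, x3, x4 ≥ 0.
The cheapest feasible vertex uses only ferromanganese, ferrochrome; ferrosilicon, scrap grade C are not used. Binding constraints: chromium and carbon.
Solving gives x1 = 0.4011, x3 = 0.7881.
Total cost: 1.78·0.4011 + 3.41·0.7881 = 3.4014.

$3.40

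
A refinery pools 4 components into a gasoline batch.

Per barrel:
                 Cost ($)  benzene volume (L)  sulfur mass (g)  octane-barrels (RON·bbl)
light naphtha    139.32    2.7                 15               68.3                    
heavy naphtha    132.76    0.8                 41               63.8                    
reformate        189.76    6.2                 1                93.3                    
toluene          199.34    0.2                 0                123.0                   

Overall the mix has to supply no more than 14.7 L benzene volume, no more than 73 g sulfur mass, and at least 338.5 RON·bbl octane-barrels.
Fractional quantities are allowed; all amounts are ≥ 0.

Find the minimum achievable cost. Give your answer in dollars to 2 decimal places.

Set it up as a linear program. Let x1 = barrels of light naphtha, x2 = barrels of heavy naphtha, x3 = barrels of reformate, x4 = barrels of toluene.
min 139.32x1 + 132.76x2 + 189.76x3 + 199.34x4 s.t.:
  2.7x1 + 0.8x2 + 6.2x3 + 0.2x4 ≤ 14.7   (benzene volume)
  15x1 + 41x2 + 1x3 ≤ 73   (sulfur mass)
  68.3x1 + 63.8x2 + 93.3x3 + 123x4 ≥ 338.5   (octane-barrels)
  x1, x2, x3, x4 ≥ 0.
The cheapest feasible vertex uses only toluene; light naphtha, heavy naphtha, reformate are not used. The octane-barrels requirement is met with equality.
So toluene = 2.75203 barrels.
Objective = 199.34·2.75203 = 548.5897.

$548.59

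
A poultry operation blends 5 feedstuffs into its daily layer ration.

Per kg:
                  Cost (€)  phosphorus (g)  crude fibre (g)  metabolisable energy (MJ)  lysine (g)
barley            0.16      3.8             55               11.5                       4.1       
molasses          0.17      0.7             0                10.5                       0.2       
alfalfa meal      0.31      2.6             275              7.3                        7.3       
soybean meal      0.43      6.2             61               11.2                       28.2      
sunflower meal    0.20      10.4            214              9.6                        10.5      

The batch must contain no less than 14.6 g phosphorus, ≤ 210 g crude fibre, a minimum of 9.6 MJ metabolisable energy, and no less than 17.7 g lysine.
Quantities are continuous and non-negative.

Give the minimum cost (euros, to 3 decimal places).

This is a linear program. Let x1 = kg of barley, x2 = kg of molasses, x3 = kg of alfalfa meal, x4 = kg of soybean meal, x5 = kg of sunflower meal.
Minimise 0.16x1 + 0.17x2 + 0.31x3 + 0.43x4 + 0.2x5 subject to:
  3.8x1 + 0.7x2 + 2.6x3 + 6.2x4 + 10.4x5 ≥ 14.6   (phosphorus)
  55x1 + 275x3 + 61x4 + 214x5 ≤ 210   (crude fibre)
  11.5x1 + 10.5x2 + 7.3x3 + 11.2x4 + 9.6x5 ≥ 9.6   (metabolisable energy)
  4.1x1 + 0.2x2 + 7.3x3 + 28.2x4 + 10.5x5 ≥ 17.7   (lysine)
  x1, x2, x3, x4, x5 ≥ 0.
The minimum-cost mix takes nothing from molasses, alfalfa meal — only barley, soybean meal, sunflower meal. There the phosphorus, crude fibre, lysine constraints are tight.
So barley = 3.637 kg, soybean meal = 0.09122 kg, sunflower meal = 0.02057 kg.
Hence cost = 0.16·3.637 + 0.43·0.09122 + 0.2·0.02057 = €0.62526.

€0.625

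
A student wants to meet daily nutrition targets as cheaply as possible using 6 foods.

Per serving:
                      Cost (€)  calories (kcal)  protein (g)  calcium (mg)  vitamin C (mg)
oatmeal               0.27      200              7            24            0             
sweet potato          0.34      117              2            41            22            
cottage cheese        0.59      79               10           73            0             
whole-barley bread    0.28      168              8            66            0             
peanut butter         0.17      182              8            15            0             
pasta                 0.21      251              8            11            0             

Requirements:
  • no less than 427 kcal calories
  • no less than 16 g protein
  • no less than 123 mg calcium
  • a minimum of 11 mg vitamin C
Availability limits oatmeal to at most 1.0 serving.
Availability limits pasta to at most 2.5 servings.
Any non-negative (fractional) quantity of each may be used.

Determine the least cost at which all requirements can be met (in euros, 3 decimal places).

Treat it as an LP. Let x1 = servings of oatmeal, x2 = servings of sweet potato, x3 = servings of cottage cheese, x4 = servings of whole-barley bread, x5 = servings of peanut butter, x6 = servings of pasta.
Minimize 0.27x1 + 0.34x2 + 0.59x3 + 0.28x4 + 0.17x5 + 0.21x6 subject to:
  200x1 + 117x2 + 79x3 + 168x4 + 182x5 + 251x6 ≥ 427   (calories)
  7x1 + 2x2 + 10x3 + 8x4 + 8x5 + 8x6 ≥ 16   (protein)
  24x1 + 41x2 + 73x3 + 66x4 + 15x5 + 11x6 ≥ 123   (calcium)
  22x2 ≥ 11   (vitamin C)
  x1 ≤ 1
  x6 ≤ 2.5
  x1, x2, x3, x4, x5, x6 ≥ 0.
The cheapest feasible vertex uses only sweet potato, whole-barley bread, pasta; oatmeal, cottage cheese, peanut butter are not used. There the calories, calcium, vitamin C constraints are tight.
Optimal quantities: sweet potato = 0.5 servings, whole-barley bread = 1.473 servings, pasta = 0.4825 servings.
Cost = 0.34·0.5 + 0.28·1.473 + 0.21·0.4825 = 0.68377.

€0.684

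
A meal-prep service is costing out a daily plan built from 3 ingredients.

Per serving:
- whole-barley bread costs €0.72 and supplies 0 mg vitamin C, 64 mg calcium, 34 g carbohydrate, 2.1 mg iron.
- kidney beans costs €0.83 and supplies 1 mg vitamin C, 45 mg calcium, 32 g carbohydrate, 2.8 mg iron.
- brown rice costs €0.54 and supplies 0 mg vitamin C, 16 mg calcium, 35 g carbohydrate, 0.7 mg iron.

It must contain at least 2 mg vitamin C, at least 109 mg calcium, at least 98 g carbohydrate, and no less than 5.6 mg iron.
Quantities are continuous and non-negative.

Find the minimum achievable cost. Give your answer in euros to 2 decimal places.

€2.20

Treat it as an LP. Let x1 = servings of whole-barley bread, x2 = servings of kidney beans, x3 = servings of brown rice.
Minimise 0.72x1 + 0.83x2 + 0.54x3 subject to:
  1x2 ≥ 2   (vitamin C)
  64x1 + 45x2 + 16x3 ≥ 109   (calcium)
  34x1 + 32x2 + 35x3 ≥ 98   (carbohydrate)
  2.1x1 + 2.8x2 + 0.7x3 ≥ 5.6   (iron)
  x1, x2, x3 ≥ 0.
All 3 inputs are positive at the optimum. There the vitamin C, calcium, carbohydrate constraints are tight.
So whole-barley bread = 0.07134 servings, kidney beans = 2 servings, brown rice = 0.9021 servings.
Objective = 0.72·0.07134 + 0.83·2 + 0.54·0.9021 = 2.1985.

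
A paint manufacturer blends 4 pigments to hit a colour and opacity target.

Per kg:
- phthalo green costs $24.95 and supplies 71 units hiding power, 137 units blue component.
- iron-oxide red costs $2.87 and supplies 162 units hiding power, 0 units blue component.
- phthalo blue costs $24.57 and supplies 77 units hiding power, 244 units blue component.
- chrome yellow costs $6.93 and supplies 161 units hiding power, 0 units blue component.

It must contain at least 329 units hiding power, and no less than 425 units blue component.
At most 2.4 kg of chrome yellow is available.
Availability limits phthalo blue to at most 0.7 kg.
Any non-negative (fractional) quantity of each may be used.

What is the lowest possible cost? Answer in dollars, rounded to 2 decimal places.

Treat it as an LP. Let x1 = kg of phthalo green, x2 = kg of iron-oxide red, x3 = kg of phthalo blue, x4 = kg of chrome yellow.
min 24.95x1 + 2.87x2 + 24.57x3 + 6.93x4 s.t.:
  71x1 + 162x2 + 77x3 + 161x4 ≥ 329   (hiding power)
  137x1 + 244x3 ≥ 425   (blue component)
  x4 ≤ 2.4
  x3 ≤ 0.7
  x1, x2, x3, x4 ≥ 0.
The minimum-cost mix takes nothing from chrome yellow — only phthalo green, iron-oxide red, phthalo blue. Binding constraints: hiding power, blue component, the phthalo blue cap.
Optimal quantities: phthalo green = 1.8555 kg, iron-oxide red = 0.88495 kg, phthalo blue = 0.7 kg.
Total cost: 24.95·1.8555 + 2.87·0.88495 + 24.57·0.7 = 66.0335.

$66.03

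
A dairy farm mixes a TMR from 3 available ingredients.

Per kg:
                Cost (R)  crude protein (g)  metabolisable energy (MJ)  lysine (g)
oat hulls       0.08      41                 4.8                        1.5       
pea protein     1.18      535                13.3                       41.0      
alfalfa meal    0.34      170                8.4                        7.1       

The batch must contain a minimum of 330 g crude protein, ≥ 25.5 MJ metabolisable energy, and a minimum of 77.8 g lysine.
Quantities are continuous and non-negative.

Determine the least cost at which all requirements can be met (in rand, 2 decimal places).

Let x1 = kg of oat hulls, x2 = kg of pea protein, x3 = kg of alfalfa meal.
Minimise 0.08x1 + 1.18x2 + 0.34x3 s.t.:
  41x1 + 535x2 + 170x3 ≥ 330   (crude protein)
  4.8x1 + 13.3x2 + 8.4x3 ≥ 25.5   (metabolisable energy)
  1.5x1 + 41x2 + 7.1x3 ≥ 77.8   (lysine)
  x1, x2, x3 ≥ 0.
The minimum-cost mix takes nothing from alfalfa meal — only oat hulls, pea protein. Binding constraints: metabolisable energy and lysine.
Optimal quantities: oat hulls = 0.06084 kg, pea protein = 1.895 kg.
Cost = 0.08·0.06084 + 1.18·1.895 = 2.2410.

R2.24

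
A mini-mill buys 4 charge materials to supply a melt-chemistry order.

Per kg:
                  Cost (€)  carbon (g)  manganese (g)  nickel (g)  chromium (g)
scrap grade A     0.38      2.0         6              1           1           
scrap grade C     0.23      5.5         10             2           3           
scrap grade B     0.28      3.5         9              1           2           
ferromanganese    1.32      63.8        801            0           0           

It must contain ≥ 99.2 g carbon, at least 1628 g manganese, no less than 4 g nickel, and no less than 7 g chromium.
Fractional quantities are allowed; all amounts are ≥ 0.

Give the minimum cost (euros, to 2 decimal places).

Treat it as an LP. Let x1 = kg of scrap grade A, x2 = kg of scrap grade C, x3 = kg of scrap grade B, x4 = kg of ferromanganese.
Minimise 0.38x1 + 0.23x2 + 0.28x3 + 1.32x4 with:
  2x1 + 5.5x2 + 3.5x3 + 63.8x4 ≥ 99.2   (carbon)
  6x1 + 10x2 + 9x3 + 801x4 ≥ 1628   (manganese)
  1x1 + 2x2 + 1x3 ≥ 4   (nickel)
  1x1 + 3x2 + 2x3 ≥ 7   (chromium)
  x1, x2, x3, x4 ≥ 0.
The cheapest feasible vertex uses only scrap grade C, ferromanganese; scrap grade A, scrap grade B are not used. Binding constraints: manganese and chromium.
So scrap grade C = 2.333 kg, ferromanganese = 2.003 kg.
Cost = 0.23·2.333 + 1.32·2.003 = 3.1806.

€3.18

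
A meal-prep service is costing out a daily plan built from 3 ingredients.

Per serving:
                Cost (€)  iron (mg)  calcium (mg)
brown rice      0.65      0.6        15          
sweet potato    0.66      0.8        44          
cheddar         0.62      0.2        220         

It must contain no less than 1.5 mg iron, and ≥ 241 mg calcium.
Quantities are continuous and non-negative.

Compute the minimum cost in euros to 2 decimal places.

Let x1 = servings of brown rice, x2 = servings of sweet potato, x3 = servings of cheddar.
Minimise 0.65x1 + 0.66x2 + 0.62x3 with:
  0.6x1 + 0.8x2 + 0.2x3 ≥ 1.5   (iron)
  15x1 + 44x2 + 220x3 ≥ 241   (calcium)
  x1, x2, x3 ≥ 0.
The minimum-cost mix takes nothing from brown rice — only sweet potato, cheddar. There the iron and calcium constraints are tight.
Solving gives x2 = 1.685, x3 = 0.7584.
Total cost: 0.66·1.685 + 0.62·0.7584 = 1.5823.

€1.58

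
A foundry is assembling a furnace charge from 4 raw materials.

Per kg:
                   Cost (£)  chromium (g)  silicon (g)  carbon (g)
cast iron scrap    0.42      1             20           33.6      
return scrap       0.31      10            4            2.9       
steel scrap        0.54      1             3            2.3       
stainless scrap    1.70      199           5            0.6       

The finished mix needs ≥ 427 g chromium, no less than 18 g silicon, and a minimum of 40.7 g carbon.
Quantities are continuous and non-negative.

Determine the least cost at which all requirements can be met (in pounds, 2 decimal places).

Let x1 = kg of cast iron scrap, x2 = kg of return scrap, x3 = kg of steel scrap, x4 = kg of stainless scrap.
min 0.42x1 + 0.31x2 + 0.54x3 + 1.7x4 s.t.:
  1x1 + 10x2 + 1x3 + 199x4 ≥ 427   (chromium)
  20x1 + 4x2 + 3x3 + 5x4 ≥ 18   (silicon)
  33.6x1 + 2.9x2 + 2.3x3 + 0.6x4 ≥ 40.7   (carbon)
  x1, x2, x3, x4 ≥ 0.
The minimum-cost mix takes nothing from return scrap, steel scrap — only cast iron scrap, stainless scrap. The chromium and carbon requirements are met with equality.
That vertex is x1 = 1.173, x4 = 2.14.
Cost = 0.42·1.173 + 1.7·2.14 = 4.1307.

£4.13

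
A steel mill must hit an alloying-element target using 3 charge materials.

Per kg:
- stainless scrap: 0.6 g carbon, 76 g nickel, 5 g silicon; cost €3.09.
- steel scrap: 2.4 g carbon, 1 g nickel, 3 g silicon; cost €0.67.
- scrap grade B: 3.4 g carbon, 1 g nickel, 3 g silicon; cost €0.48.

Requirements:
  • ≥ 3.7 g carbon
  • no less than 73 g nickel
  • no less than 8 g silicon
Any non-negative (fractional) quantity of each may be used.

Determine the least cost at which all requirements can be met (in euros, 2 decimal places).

Let x1 = kg of stainless scrap, x2 = kg of steel scrap, x3 = kg of scrap grade B.
min 3.09x1 + 0.67x2 + 0.48x3 subject to:
  0.6x1 + 2.4x2 + 3.4x3 ≥ 3.7   (carbon)
  76x1 + 1x2 + 1x3 ≥ 73   (nickel)
  5x1 + 3x2 + 3x3 ≥ 8   (silicon)
  x1, x2, x3 ≥ 0.
At the optimum only stainless scrap, scrap grade B are positive (steel scrap = 0). There the nickel and silicon constraints are tight.
Solving gives x1 = 0.9462, x3 = 1.09.
Objective = 3.09·0.9462 + 0.48·1.09 = 3.4470.

€3.45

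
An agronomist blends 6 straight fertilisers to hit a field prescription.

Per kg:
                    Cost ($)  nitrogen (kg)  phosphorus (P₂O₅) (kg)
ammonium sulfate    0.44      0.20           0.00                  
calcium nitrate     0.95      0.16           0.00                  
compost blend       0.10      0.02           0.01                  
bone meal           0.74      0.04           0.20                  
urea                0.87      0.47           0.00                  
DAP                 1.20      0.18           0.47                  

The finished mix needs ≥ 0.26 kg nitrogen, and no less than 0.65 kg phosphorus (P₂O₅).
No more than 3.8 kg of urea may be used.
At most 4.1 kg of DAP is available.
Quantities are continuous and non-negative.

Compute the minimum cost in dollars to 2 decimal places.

$1.68

Set it up as a linear program. Let x1 = kg of ammonium sulfate, x2 = kg of calcium nitrate, x3 = kg of compost blend, x4 = kg of bone meal, x5 = kg of urea, x6 = kg of DAP.
min 0.44x1 + 0.95x2 + 0.1x3 + 0.74x4 + 0.87x5 + 1.2x6 s.t.:
  0.2x1 + 0.16x2 + 0.02x3 + 0.04x4 + 0.47x5 + 0.18x6 ≥ 0.26   (nitrogen)
  0.01x3 + 0.2x4 + 0.47x6 ≥ 0.65   (phosphorus (P₂O₅))
  x5 ≤ 3.8
  x6 ≤ 4.1
  x1, x2, x3, x4, x5, x6 ≥ 0.
The optimal basis is {urea, DAP}; ammonium sulfate, calcium nitrate, compost blend, bone meal drop out. There the nitrogen and phosphorus (P₂O₅) constraints are tight.
Optimal quantities: urea = 0.02354 kg, DAP = 1.383 kg.
Objective = 0.87·0.02354 + 1.2·1.383 = 1.6801.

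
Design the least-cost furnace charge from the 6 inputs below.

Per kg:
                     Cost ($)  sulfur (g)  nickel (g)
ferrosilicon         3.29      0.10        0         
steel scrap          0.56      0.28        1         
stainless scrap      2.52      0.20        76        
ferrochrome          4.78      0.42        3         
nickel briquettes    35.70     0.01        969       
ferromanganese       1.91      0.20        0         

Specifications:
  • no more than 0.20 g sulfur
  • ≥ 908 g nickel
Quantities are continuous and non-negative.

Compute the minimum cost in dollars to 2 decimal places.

$33.18

Let x1 = kg of ferrosilicon, x2 = kg of steel scrap, x3 = kg of stainless scrap, x4 = kg of ferrochrome, x5 = kg of nickel briquettes, x6 = kg of ferromanganese.
min 3.29x1 + 0.56x2 + 2.52x3 + 4.78x4 + 35.7x5 + 1.91x6 subject to:
  0.1x1 + 0.28x2 + 0.2x3 + 0.42x4 + 0.01x5 + 0.2x6 ≤ 0.2   (sulfur)
  1x2 + 76x3 + 3x4 + 969x5 ≥ 908   (nickel)
  x1, x2, x3, x4, x5, x6 ≥ 0.
At the optimum only stainless scrap, nickel briquettes are positive (ferrosilicon, steel scrap, ferrochrome, ferromanganese = 0). The sulfur and nickel requirements are met with equality.
That vertex is x3 = 0.9569, x5 = 0.862.
Hence cost = 2.52·0.9569 + 35.7·0.862 = $33.1848.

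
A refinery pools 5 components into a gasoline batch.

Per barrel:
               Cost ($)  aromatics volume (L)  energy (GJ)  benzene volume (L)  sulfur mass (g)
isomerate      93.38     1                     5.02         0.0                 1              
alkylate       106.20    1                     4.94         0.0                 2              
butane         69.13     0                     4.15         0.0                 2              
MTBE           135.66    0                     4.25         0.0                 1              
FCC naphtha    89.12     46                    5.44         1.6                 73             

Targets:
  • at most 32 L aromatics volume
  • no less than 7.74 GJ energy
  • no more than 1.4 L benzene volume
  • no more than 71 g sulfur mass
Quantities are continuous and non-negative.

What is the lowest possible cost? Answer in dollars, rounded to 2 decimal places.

Treat it as an LP. Let x1 = barrels of isomerate, x2 = barrels of alkylate, x3 = barrels of butane, x4 = barrels of MTBE, x5 = barrels of FCC naphtha.
min 93.38x1 + 106.2x2 + 69.13x3 + 135.66x4 + 89.12x5 subject to:
  1x1 + 1x2 + 46x5 ≤ 32   (aromatics volume)
  5.02x1 + 4.94x2 + 4.15x3 + 4.25x4 + 5.44x5 ≥ 7.74   (energy)
  1.6x5 ≤ 1.4   (benzene volume)
  1x1 + 2x2 + 2x3 + 1x4 + 73x5 ≤ 71   (sulfur mass)
  x1, x2, x3, x4, x5 ≥ 0.
The minimum-cost mix takes nothing from isomerate, alkylate, MTBE — only butane, FCC naphtha. The aromatics volume and energy requirements are met with equality.
Optimal quantities: butane = 0.95317 barrels, FCC naphtha = 0.69565 barrels.
Total cost: 69.13·0.95317 + 89.12·0.69565 = 127.8890.

$127.89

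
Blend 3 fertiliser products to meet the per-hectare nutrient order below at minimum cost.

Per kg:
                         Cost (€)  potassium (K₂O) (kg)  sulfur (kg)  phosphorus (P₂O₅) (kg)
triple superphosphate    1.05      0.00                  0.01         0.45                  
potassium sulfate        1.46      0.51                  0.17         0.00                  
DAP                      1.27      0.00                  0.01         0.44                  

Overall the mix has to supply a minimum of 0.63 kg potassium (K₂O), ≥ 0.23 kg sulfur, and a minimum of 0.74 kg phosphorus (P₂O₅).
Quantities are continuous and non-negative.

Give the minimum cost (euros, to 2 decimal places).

€3.56

Set it up as a linear program. Let x1 = kg of triple superphosphate, x2 = kg of potassium sulfate, x3 = kg of DAP.
min 1.05x1 + 1.46x2 + 1.27x3 subject to:
  0.51x2 ≥ 0.63   (potassium (K₂O))
  0.01x1 + 0.17x2 + 0.01x3 ≥ 0.23   (sulfur)
  0.45x1 + 0.44x3 ≥ 0.74   (phosphorus (P₂O₅))
  x1, x2, x3 ≥ 0.
The minimum-cost mix takes nothing from DAP — only triple superphosphate, potassium sulfate. There the sulfur and phosphorus (P₂O₅) constraints are tight.
So triple superphosphate = 1.644 kg, potassium sulfate = 1.256 kg.
Objective = 1.05·1.644 + 1.46·1.256 = 3.5600.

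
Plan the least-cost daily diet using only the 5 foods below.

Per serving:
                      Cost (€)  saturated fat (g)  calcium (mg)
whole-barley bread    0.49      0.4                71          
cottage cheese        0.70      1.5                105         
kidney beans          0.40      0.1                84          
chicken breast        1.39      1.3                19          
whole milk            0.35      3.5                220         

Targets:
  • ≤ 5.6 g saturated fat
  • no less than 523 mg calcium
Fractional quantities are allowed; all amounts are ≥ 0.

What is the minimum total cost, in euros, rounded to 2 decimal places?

€1.42

This is a linear program. Let x1 = servings of whole-barley bread, x2 = servings of cottage cheese, x3 = servings of kidney beans, x4 = servings of chicken breast, x5 = servings of whole milk.
min 0.49x1 + 0.7x2 + 0.4x3 + 1.39x4 + 0.35x5 s.t.:
  0.4x1 + 1.5x2 + 0.1x3 + 1.3x4 + 3.5x5 ≤ 5.6   (saturated fat)
  71x1 + 105x2 + 84x3 + 19x4 + 220x5 ≥ 523   (calcium)
  x1, x2, x3, x4, x5 ≥ 0.
The optimal basis is {kidney beans, whole milk}; whole-barley bread, cottage cheese, chicken breast drop out. There the saturated fat and calcium constraints are tight.
So kidney beans = 2.2 servings, whole milk = 1.537 servings.
Cost = 0.4·2.2 + 0.35·1.537 = 1.4180.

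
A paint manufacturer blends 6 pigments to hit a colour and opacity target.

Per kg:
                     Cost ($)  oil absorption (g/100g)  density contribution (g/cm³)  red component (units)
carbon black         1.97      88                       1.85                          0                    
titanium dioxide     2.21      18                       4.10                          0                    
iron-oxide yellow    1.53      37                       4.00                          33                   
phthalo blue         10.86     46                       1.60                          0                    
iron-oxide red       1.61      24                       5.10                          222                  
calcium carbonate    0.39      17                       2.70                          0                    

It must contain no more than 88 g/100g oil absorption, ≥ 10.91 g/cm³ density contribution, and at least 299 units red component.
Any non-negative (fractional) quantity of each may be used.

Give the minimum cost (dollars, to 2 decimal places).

Set it up as a linear program. Let x1 = kg of carbon black, x2 = kg of titanium dioxide, x3 = kg of iron-oxide yellow, x4 = kg of phthalo blue, x5 = kg of iron-oxide red, x6 = kg of calcium carbonate.
Minimise 1.97x1 + 2.21x2 + 1.53x3 + 10.86x4 + 1.61x5 + 0.39x6 with:
  88x1 + 18x2 + 37x3 + 46x4 + 24x5 + 17x6 ≤ 88   (oil absorption)
  1.85x1 + 4.1x2 + 4x3 + 1.6x4 + 5.1x5 + 2.7x6 ≥ 10.91   (density contribution)
  33x3 + 222x5 ≥ 299   (red component)
  x1, x2, x3, x4, x5, x6 ≥ 0.
The cheapest feasible vertex uses only iron-oxide red, calcium carbonate; carbon black, titanium dioxide, iron-oxide yellow, phthalo blue are not used. There the density contribution and red component constraints are tight.
Optimal quantities: iron-oxide red = 1.347 kg, calcium carbonate = 1.497 kg.
Total cost: 1.61·1.347 + 0.39·1.497 = 2.7525.

$2.75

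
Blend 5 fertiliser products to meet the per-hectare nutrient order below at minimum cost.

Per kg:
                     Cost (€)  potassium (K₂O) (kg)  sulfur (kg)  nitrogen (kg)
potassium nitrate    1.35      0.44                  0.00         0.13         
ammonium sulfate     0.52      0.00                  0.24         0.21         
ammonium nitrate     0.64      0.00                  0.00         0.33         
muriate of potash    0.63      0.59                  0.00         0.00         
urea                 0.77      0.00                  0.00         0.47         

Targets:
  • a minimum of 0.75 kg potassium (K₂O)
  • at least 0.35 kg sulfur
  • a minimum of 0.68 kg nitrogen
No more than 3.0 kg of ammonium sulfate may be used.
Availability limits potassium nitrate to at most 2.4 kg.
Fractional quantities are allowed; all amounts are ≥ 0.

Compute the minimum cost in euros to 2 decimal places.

Let x1 = kg of potassium nitrate, x2 = kg of ammonium sulfate, x3 = kg of ammonium nitrate, x4 = kg of muriate of potash, x5 = kg of urea.
Minimise 1.35x1 + 0.52x2 + 0.64x3 + 0.63x4 + 0.77x5 s.t.:
  0.44x1 + 0.59x4 ≥ 0.75   (potassium (K₂O))
  0.24x2 ≥ 0.35   (sulfur)
  0.13x1 + 0.21x2 + 0.33x3 + 0.47x5 ≥ 0.68   (nitrogen)
  x2 ≤ 3
  x1 ≤ 2.4
  x1, x2, x3, x4, x5 ≥ 0.
The minimum-cost mix takes nothing from potassium nitrate, ammonium nitrate — only ammonium sulfate, muriate of potash, urea. The potassium (K₂O), sulfur, nitrogen requirements are met with equality.
So ammonium sulfate = 1.458 kg, muriate of potash = 1.271 kg, urea = 0.7952 kg.
Objective = 0.52·1.458 + 0.63·1.271 + 0.77·0.7952 = 2.1712.

€2.17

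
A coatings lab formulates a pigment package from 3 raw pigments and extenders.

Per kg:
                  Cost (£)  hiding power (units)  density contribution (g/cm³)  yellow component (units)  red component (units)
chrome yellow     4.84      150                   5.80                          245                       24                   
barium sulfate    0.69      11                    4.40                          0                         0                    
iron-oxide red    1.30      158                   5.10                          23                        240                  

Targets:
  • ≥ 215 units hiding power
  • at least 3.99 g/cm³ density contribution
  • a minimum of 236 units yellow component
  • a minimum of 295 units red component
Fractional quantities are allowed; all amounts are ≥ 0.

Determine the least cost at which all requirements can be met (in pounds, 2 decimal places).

This is a linear program. Let x1 = kg of chrome yellow, x2 = kg of barium sulfate, x3 = kg of iron-oxide red.
Minimize 4.84x1 + 0.69x2 + 1.3x3 with:
  150x1 + 11x2 + 158x3 ≥ 215   (hiding power)
  5.8x1 + 4.4x2 + 5.1x3 ≥ 3.99   (density contribution)
  245x1 + 23x3 ≥ 236   (yellow component)
  24x1 + 240x3 ≥ 295   (red component)
  x1, x2, x3 ≥ 0.
At the optimum only chrome yellow, iron-oxide red are positive (barium sulfate = 0). Binding constraints: yellow component and red component.
That vertex is x1 = 0.8559, x3 = 1.144.
Total cost: 4.84·0.8559 + 1.3·1.144 = 5.6298.

£5.63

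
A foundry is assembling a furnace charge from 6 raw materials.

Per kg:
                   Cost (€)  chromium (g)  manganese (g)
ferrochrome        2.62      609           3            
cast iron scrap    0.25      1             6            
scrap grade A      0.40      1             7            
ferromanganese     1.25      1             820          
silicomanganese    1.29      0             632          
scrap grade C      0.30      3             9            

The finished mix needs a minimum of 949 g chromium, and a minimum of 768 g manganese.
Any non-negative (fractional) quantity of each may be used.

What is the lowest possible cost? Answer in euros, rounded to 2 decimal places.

Set it up as a linear program. Let x1 = kg of ferrochrome, x2 = kg of cast iron scrap, x3 = kg of scrap grade A, x4 = kg of ferromanganese, x5 = kg of silicomanganese, x6 = kg of scrap grade C.
Minimize 2.62x1 + 0.25x2 + 0.4x3 + 1.25x4 + 1.29x5 + 0.3x6 s.t.:
  609x1 + 1x2 + 1x3 + 1x4 + 3x6 ≥ 949   (chromium)
  3x1 + 6x2 + 7x3 + 820x4 + 632x5 + 9x6 ≥ 768   (manganese)
  x1, x2, x3, x4, x5, x6 ≥ 0.
At the optimum only ferrochrome, ferromanganese are positive (cast iron scrap, scrap grade A, silicomanganese, scrap grade C = 0). Binding constraints: chromium and manganese.
That vertex is x1 = 1.557, x4 = 0.9309.
Cost = 2.62·1.557 + 1.25·0.9309 = 5.2430.

€5.24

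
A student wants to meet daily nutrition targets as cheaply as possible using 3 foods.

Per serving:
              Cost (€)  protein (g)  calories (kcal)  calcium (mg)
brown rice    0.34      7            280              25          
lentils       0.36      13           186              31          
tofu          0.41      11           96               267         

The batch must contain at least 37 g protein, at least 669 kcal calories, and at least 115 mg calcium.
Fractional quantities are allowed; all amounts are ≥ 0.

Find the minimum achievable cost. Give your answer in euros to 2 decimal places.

Let x1 = servings of brown rice, x2 = servings of lentils, x3 = servings of tofu.
Minimize 0.34x1 + 0.36x2 + 0.41x3 subject to:
  7x1 + 13x2 + 11x3 ≥ 37   (protein)
  280x1 + 186x2 + 96x3 ≥ 669   (calories)
  25x1 + 31x2 + 267x3 ≥ 115   (calcium)
  x1, x2, x3 ≥ 0.
All 3 inputs are positive at the optimum. There the protein, calories, calcium constraints are tight.
So brown rice = 0.8048 servings, lentils = 2.342 servings, tofu = 0.08341 servings.
Objective = 0.34·0.8048 + 0.36·2.342 + 0.41·0.08341 = 1.1510.

€1.15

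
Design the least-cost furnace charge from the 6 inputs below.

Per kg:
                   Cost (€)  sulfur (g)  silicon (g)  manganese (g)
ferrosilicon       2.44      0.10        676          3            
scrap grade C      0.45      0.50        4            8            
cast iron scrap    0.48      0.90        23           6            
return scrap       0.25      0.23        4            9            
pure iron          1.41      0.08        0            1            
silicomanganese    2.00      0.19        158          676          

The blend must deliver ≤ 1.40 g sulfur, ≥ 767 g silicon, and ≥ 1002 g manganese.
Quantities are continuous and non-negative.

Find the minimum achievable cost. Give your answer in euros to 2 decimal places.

Let x1 = kg of ferrosilicon, x2 = kg of scrap grade C, x3 = kg of cast iron scrap, x4 = kg of return scrap, x5 = kg of pure iron, x6 = kg of silicomanganese.
Minimize 2.44x1 + 0.45x2 + 0.48x3 + 0.25x4 + 1.41x5 + 2x6 subject to:
  0.1x1 + 0.5x2 + 0.9x3 + 0.23x4 + 0.08x5 + 0.19x6 ≤ 1.4   (sulfur)
  676x1 + 4x2 + 23x3 + 4x4 + 158x6 ≥ 767   (silicon)
  3x1 + 8x2 + 6x3 + 9x4 + 1x5 + 676x6 ≥ 1002   (manganese)
  x1, x2, x3, x4, x5, x6 ≥ 0.
The optimal basis is {ferrosilicon, silicomanganese}; scrap grade C, cast iron scrap, return scrap, pure iron drop out. Binding constraints: silicon and manganese.
That vertex is x1 = 0.789, x6 = 1.479.
Objective = 2.44·0.789 + 2·1.479 = 4.8832.

€4.88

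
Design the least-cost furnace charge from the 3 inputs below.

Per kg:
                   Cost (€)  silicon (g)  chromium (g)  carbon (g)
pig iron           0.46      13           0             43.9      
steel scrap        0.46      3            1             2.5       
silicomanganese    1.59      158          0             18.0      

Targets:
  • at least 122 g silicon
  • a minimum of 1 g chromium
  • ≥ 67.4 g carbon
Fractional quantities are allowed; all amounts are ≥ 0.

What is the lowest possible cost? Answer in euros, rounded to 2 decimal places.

Let x1 = kg of pig iron, x2 = kg of steel scrap, x3 = kg of silicomanganese.
Minimize 0.46x1 + 0.46x2 + 1.59x3 subject to:
  13x1 + 3x2 + 158x3 ≥ 122   (silicon)
  1x2 ≥ 1   (chromium)
  43.9x1 + 2.5x2 + 18x3 ≥ 67.4   (carbon)
  x1, x2, x3 ≥ 0.
All 3 inputs are positive at the optimum. Binding constraints: silicon, chromium, carbon.
That vertex is x1 = 1.21, x2 = 1, x3 = 0.6536.
Objective = 0.46·1.21 + 0.46·1 + 1.59·0.6536 = 2.0558.

€2.06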